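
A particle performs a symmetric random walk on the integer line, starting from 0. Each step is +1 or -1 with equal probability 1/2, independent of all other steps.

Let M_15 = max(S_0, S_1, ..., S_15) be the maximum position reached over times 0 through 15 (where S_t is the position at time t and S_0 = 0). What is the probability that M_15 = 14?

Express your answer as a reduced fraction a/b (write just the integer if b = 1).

Let M_15 = max(S_0,...,S_15). Use the reflection principle: for j ≥ 1, #{paths with M_15 ≥ j} = #{S_15 ≥ j} + #{S_15 ≥ j+1}.
By reflection, #{M_15 ≥ 14} = #{S_15 ≥ 14} + #{S_15 ≥ 15} = 1 + 1 = 2.
#{M_15 ≥ 15} = #{S_15 ≥ 15} + #{S_15 ≥ 16} = 1 + 0 = 1.
#{M_15 = 14} = 2 - 1 = 1.
P(M_15 = 14) = 1/32768 = 1/32768

Answer: 1/32768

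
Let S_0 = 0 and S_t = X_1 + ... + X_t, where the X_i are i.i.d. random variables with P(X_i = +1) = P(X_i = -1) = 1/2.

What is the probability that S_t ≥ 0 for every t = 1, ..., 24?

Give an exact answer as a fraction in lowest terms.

Answer: 676039/4194304

Derivation:
Let f(t,s) = #length-t paths at position s with S_1..S_t all ≥ 0.
f(t,s) = f(t-1,s-1) + f(t-1,s+1) for s ≥ 0; f(t,s) = 0 for s < 0.
t=0: f(0,0)=1
t=1: f(1,1)=1
t=2: f(2,0)=1 f(2,2)=1
t=3: f(3,1)=2 f(3,3)=1
t=4: f(4,0)=2 f(4,2)=3 f(4,4)=1
t=5: f(5,1)=5 f(5,3)=4 f(5,5)=1
t=6: f(6,0)=5 f(6,2)=9 f(6,4)=5 f(6,6)=1
t=7: f(7,1)=14 f(7,3)=14 f(7,5)=6 f(7,7)=1
t=8: f(8,0)=14 f(8,2)=28 f(8,4)=20 f(8,6)=7 f(8,8)=1
t=9: f(9,1)=42 f(9,3)=48 f(9,5)=27 f(9,7)=8 f(9,9)=1
t=10: f(10,0)=42 f(10,2)=90 f(10,4)=75 f(10,6)=35 f(10,8)=9 f(10,10)=1
t=11: f(11,1)=132 f(11,3)=165 f(11,5)=110 f(11,7)=44 f(11,9)=10 f(11,11)=1
t=12: f(12,0)=132 f(12,2)=297 f(12,4)=275 f(12,6)=154 f(12,8)=54 f(12,10)=11 f(12,12)=1
t=13: f(13,1)=429 f(13,3)=572 f(13,5)=429 f(13,7)=208 f(13,9)=65 f(13,11)=12 f(13,13)=1
t=14: f(14,0)=429 f(14,2)=1001 f(14,4)=1001 f(14,6)=637 f(14,8)=273 f(14,10)=77 f(14,12)=13 f(14,14)=1
t=15: f(15,1)=1430 f(15,3)=2002 f(15,5)=1638 f(15,7)=910 f(15,9)=350 f(15,11)=90 f(15,13)=14 f(15,15)=1
t=16: f(16,0)=1430 f(16,2)=3432 f(16,4)=3640 f(16,6)=2548 f(16,8)=1260 f(16,10)=440 f(16,12)=104 f(16,14)=15 f(16,16)=1
t=17: f(17,1)=4862 f(17,3)=7072 f(17,5)=6188 f(17,7)=3808 f(17,9)=1700 f(17,11)=544 f(17,13)=119 f(17,15)=16 f(17,17)=1
t=18: f(18,0)=4862 f(18,2)=11934 f(18,4)=13260 f(18,6)=9996 f(18,8)=5508 f(18,10)=2244 f(18,12)=663 f(18,14)=135 f(18,16)=17 f(18,18)=1
t=19: f(19,1)=16796 f(19,3)=25194 f(19,5)=23256 f(19,7)=15504 f(19,9)=7752 f(19,11)=2907 f(19,13)=798 f(19,15)=152 f(19,17)=18 f(19,19)=1
t=20: f(20,0)=16796 f(20,2)=41990 f(20,4)=48450 f(20,6)=38760 f(20,8)=23256 f(20,10)=10659 f(20,12)=3705 f(20,14)=950 f(20,16)=170 f(20,18)=19 f(20,20)=1
t=21: f(21,1)=58786 f(21,3)=90440 f(21,5)=87210 f(21,7)=62016 f(21,9)=33915 f(21,11)=14364 f(21,13)=4655 f(21,15)=1120 f(21,17)=189 f(21,19)=20 f(21,21)=1
t=22: f(22,0)=58786 f(22,2)=149226 f(22,4)=177650 f(22,6)=149226 f(22,8)=95931 f(22,10)=48279 f(22,12)=19019 f(22,14)=5775 f(22,16)=1309 f(22,18)=209 f(22,20)=21 f(22,22)=1
t=23: f(23,1)=208012 f(23,3)=326876 f(23,5)=326876 f(23,7)=245157 f(23,9)=144210 f(23,11)=67298 f(23,13)=24794 f(23,15)=7084 f(23,17)=1518 f(23,19)=230 f(23,21)=22 f(23,23)=1
t=24: f(24,0)=208012 f(24,2)=534888 f(24,4)=653752 f(24,6)=572033 f(24,8)=389367 f(24,10)=211508 f(24,12)=92092 f(24,14)=31878 f(24,16)=8602 f(24,18)=1748 f(24,20)=252 f(24,22)=23 f(24,24)=1
Σ_s f(24,s) = 2704156
P = 2704156/16777216 = 676039/4194304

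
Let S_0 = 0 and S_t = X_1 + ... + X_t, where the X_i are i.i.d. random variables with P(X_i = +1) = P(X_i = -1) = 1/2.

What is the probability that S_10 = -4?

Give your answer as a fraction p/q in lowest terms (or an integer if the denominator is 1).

To reach position -4 after 10 steps: need 3 steps of +1 and 7 of -1.
Favorable paths: C(10,3) = 120
Total paths: 2^10 = 1024
P = 120/1024 = 15/128

Answer: 15/128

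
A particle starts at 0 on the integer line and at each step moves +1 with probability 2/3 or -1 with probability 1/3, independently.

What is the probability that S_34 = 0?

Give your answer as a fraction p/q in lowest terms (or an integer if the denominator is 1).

Answer: 11328534609920/617673396283947

Derivation:
To be at 0 after 34 steps: need exactly 17 steps of +1 and 17 of -1.
Number of such sequences: C(34,17) = 2333606220
Each has probability (2/3)^17 · (1/3)^17 = 131072/16677181699666569
P = 2333606220 · 131072/16677181699666569 = 11328534609920/617673396283947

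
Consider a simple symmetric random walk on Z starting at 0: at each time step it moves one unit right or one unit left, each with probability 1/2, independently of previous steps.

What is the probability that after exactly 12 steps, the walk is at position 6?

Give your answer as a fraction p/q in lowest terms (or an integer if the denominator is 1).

To reach position 6 after 12 steps: need 9 steps of +1 and 3 of -1.
Favorable paths: C(12,9) = 220
Total paths: 2^12 = 4096
P = 220/4096 = 55/1024

Answer: 55/1024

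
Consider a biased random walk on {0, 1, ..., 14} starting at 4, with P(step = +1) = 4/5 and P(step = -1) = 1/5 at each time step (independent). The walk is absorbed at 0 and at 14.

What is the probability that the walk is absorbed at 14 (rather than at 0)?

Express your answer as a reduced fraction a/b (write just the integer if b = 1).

Answer: 17825792/17895697

Derivation:
Biased walk: p = 4/5, q = 1/5, r = q/p = 1/4
Gambler's ruin: P(hit 14 before 0 | start at 4) = (1 - r^a)/(1 - r^N)
r^4 = 1/256; r^14 = 1/268435456
P = (1 - 1/256) / (1 - 1/268435456) = 255/256 / 268435455/268435456 = 17825792/17895697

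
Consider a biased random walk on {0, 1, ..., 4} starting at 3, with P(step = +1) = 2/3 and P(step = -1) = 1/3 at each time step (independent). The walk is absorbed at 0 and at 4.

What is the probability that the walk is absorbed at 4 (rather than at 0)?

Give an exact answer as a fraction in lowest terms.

Biased walk: p = 2/3, q = 1/3, r = q/p = 1/2
Gambler's ruin: P(hit 4 before 0 | start at 3) = (1 - r^a)/(1 - r^N)
r^3 = 1/8; r^4 = 1/16
P = (1 - 1/8) / (1 - 1/16) = 7/8 / 15/16 = 14/15

Answer: 14/15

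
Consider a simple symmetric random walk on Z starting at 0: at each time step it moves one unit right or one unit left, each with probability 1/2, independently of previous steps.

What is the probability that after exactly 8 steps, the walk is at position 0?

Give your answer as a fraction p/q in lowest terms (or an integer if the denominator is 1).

To return to 0 after 8 steps: need exactly 4 steps of +1 and 4 of -1.
Favorable paths: C(8,4) = 70
Total paths: 2^8 = 256
P = 70/256 = 35/128

Answer: 35/128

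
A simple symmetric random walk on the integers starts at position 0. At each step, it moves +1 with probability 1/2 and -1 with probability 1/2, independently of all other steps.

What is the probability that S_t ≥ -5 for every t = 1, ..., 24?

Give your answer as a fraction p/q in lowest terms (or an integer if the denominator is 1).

Let f(t,s) = #length-t paths at position s with S_1..S_t all ≥ -5.
f(t,s) = f(t-1,s-1) + f(t-1,s+1) for s ≥ -5; f(t,s) = 0 for s < -5.
t=0: f(0,0)=1
t=1: f(1,-1)=1 f(1,1)=1
t=2: f(2,-2)=1 f(2,0)=2 f(2,2)=1
t=3: f(3,-3)=1 f(3,-1)=3 f(3,1)=3 f(3,3)=1
t=4: f(4,-4)=1 f(4,-2)=4 f(4,0)=6 f(4,2)=4 f(4,4)=1
t=5: f(5,-5)=1 f(5,-3)=5 f(5,-1)=10 f(5,1)=10 f(5,3)=5 f(5,5)=1
t=6: f(6,-4)=6 f(6,-2)=15 f(6,0)=20 f(6,2)=15 f(6,4)=6 f(6,6)=1
t=7: f(7,-5)=6 f(7,-3)=21 f(7,-1)=35 f(7,1)=35 f(7,3)=21 f(7,5)=7 f(7,7)=1
t=8: f(8,-4)=27 f(8,-2)=56 f(8,0)=70 f(8,2)=56 f(8,4)=28 f(8,6)=8 f(8,8)=1
t=9: f(9,-5)=27 f(9,-3)=83 f(9,-1)=126 f(9,1)=126 f(9,3)=84 f(9,5)=36 f(9,7)=9 f(9,9)=1
t=10: f(10,-4)=110 f(10,-2)=209 f(10,0)=252 f(10,2)=210 f(10,4)=120 f(10,6)=45 f(10,8)=10 f(10,10)=1
t=11: f(11,-5)=110 f(11,-3)=319 f(11,-1)=461 f(11,1)=462 f(11,3)=330 f(11,5)=165 f(11,7)=55 f(11,9)=11 f(11,11)=1
t=12: f(12,-4)=429 f(12,-2)=780 f(12,0)=923 f(12,2)=792 f(12,4)=495 f(12,6)=220 f(12,8)=66 f(12,10)=12 f(12,12)=1
t=13: f(13,-5)=429 f(13,-3)=1209 f(13,-1)=1703 f(13,1)=1715 f(13,3)=1287 f(13,5)=715 f(13,7)=286 f(13,9)=78 f(13,11)=13 f(13,13)=1
t=14: f(14,-4)=1638 f(14,-2)=2912 f(14,0)=3418 f(14,2)=3002 f(14,4)=2002 f(14,6)=1001 f(14,8)=364 f(14,10)=91 f(14,12)=14 f(14,14)=1
t=15: f(15,-5)=1638 f(15,-3)=4550 f(15,-1)=6330 f(15,1)=6420 f(15,3)=5004 f(15,5)=3003 f(15,7)=1365 f(15,9)=455 f(15,11)=105 f(15,13)=15 f(15,15)=1
t=16: f(16,-4)=6188 f(16,-2)=10880 f(16,0)=12750 f(16,2)=11424 f(16,4)=8007 f(16,6)=4368 f(16,8)=1820 f(16,10)=560 f(16,12)=120 f(16,14)=16 f(16,16)=1
t=17: f(17,-5)=6188 f(17,-3)=17068 f(17,-1)=23630 f(17,1)=24174 f(17,3)=19431 f(17,5)=12375 f(17,7)=6188 f(17,9)=2380 f(17,11)=680 f(17,13)=136 f(17,15)=17 f(17,17)=1
t=18: f(18,-4)=23256 f(18,-2)=40698 f(18,0)=47804 f(18,2)=43605 f(18,4)=31806 f(18,6)=18563 f(18,8)=8568 f(18,10)=3060 f(18,12)=816 f(18,14)=153 f(18,16)=18 f(18,18)=1
t=19: f(19,-5)=23256 f(19,-3)=63954 f(19,-1)=88502 f(19,1)=91409 f(19,3)=75411 f(19,5)=50369 f(19,7)=27131 f(19,9)=11628 f(19,11)=3876 f(19,13)=969 f(19,15)=171 f(19,17)=19 f(19,19)=1
t=20: f(20,-4)=87210 f(20,-2)=152456 f(20,0)=179911 f(20,2)=166820 f(20,4)=125780 f(20,6)=77500 f(20,8)=38759 f(20,10)=15504 f(20,12)=4845 f(20,14)=1140 f(20,16)=190 f(20,18)=20 f(20,20)=1
t=21: f(21,-5)=87210 f(21,-3)=239666 f(21,-1)=332367 f(21,1)=346731 f(21,3)=292600 f(21,5)=203280 f(21,7)=116259 f(21,9)=54263 f(21,11)=20349 f(21,13)=5985 f(21,15)=1330 f(21,17)=210 f(21,19)=21 f(21,21)=1
t=22: f(22,-4)=326876 f(22,-2)=572033 f(22,0)=679098 f(22,2)=639331 f(22,4)=495880 f(22,6)=319539 f(22,8)=170522 f(22,10)=74612 f(22,12)=26334 f(22,14)=7315 f(22,16)=1540 f(22,18)=231 f(22,20)=22 f(22,22)=1
t=23: f(23,-5)=326876 f(23,-3)=898909 f(23,-1)=1251131 f(23,1)=1318429 f(23,3)=1135211 f(23,5)=815419 f(23,7)=490061 f(23,9)=245134 f(23,11)=100946 f(23,13)=33649 f(23,15)=8855 f(23,17)=1771 f(23,19)=253 f(23,21)=23 f(23,23)=1
t=24: f(24,-4)=1225785 f(24,-2)=2150040 f(24,0)=2569560 f(24,2)=2453640 f(24,4)=1950630 f(24,6)=1305480 f(24,8)=735195 f(24,10)=346080 f(24,12)=134595 f(24,14)=42504 f(24,16)=10626 f(24,18)=2024 f(24,20)=276 f(24,22)=24 f(24,24)=1
Σ_s f(24,s) = 12926460
P = 12926460/16777216 = 3231615/4194304

Answer: 3231615/4194304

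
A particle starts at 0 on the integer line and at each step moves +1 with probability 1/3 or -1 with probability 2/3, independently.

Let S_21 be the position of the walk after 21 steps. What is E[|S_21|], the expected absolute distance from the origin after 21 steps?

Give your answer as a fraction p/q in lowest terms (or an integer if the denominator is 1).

Answer: 8406308099/1162261467

Derivation:
S_21 takes values m ≡ 1 (mod 2) with |m| ≤ 21; P(S_21=m) = C(21,(21+m)/2) · (1/3)^((21+m)/2) · (2/3)^((21-m)/2).
Distribution: P(S=-21)=2097152/10460353203, P(S=-19)=7340032/3486784401, P(S=-17)=36700160/3486784401, P(S=-15)=348651520/10460353203, P(S=-13)=87162880/1162261467, P(S=-11)=148176896/1162261467, P(S=-9)=592707584/3486784401, P(S=-7)=211681280/1162261467, P(S=-5)=185221120/1162261467, P(S=-3)=1203937280/10460353203, P(S=-1)=240787456/3486784401, P(S=1)=120393728/3486784401, P(S=3)=150492160/10460353203, P(S=5)=5788160/1162261467, P(S=7)=1653760/1162261467, P(S=9)=1157632/3486784401, P(S=11)=72352/1162261467, P(S=13)=10640/1162261467, P(S=15)=10640/10460353203, P(S=17)=280/3486784401, P(S=19)=14/3486784401, P(S=21)=1/10460353203
E[|S_21|] = Σ_m |m|·P(S_21=m) = 8406308099/1162261467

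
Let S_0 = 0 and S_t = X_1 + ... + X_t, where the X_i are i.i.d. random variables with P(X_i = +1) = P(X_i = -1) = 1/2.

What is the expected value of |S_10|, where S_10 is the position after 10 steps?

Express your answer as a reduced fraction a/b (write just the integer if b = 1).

S_10 takes values m ≡ 0 (mod 2) with |m| ≤ 10; P(S_10=m) = C(10,(10+m)/2)/2^10.
Total paths: 2^10 = 1024
Distribution: P(S=-10)=1/1024, P(S=-8)=10/1024, P(S=-6)=45/1024, P(S=-4)=120/1024, P(S=-2)=210/1024, P(S=0)=252/1024, P(S=2)=210/1024, P(S=4)=120/1024, P(S=6)=45/1024, P(S=8)=10/1024, P(S=10)=1/1024
E[|S_10|] = Σ_m |m|·P(S_10=m) = 2520/1024 = 315/128

Answer: 315/128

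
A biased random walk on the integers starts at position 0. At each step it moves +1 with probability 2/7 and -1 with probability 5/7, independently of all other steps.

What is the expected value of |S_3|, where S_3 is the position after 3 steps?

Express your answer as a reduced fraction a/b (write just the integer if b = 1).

Answer: 87/49

Derivation:
S_3 takes values m ≡ 1 (mod 2) with |m| ≤ 3; P(S_3=m) = C(3,(3+m)/2) · (2/7)^((3+m)/2) · (5/7)^((3-m)/2).
Distribution: P(S=-3)=125/343, P(S=-1)=150/343, P(S=1)=60/343, P(S=3)=8/343
E[|S_3|] = Σ_m |m|·P(S_3=m) = 87/49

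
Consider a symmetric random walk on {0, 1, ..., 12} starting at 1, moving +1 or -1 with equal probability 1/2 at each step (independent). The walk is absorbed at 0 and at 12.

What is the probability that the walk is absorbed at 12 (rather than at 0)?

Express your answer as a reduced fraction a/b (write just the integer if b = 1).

Symmetric walk (p = 1/2): the harmonic-function argument gives P(hit 12 before 0 | start at 1) = a/N.
P = 1/12 = 1/12

Answer: 1/12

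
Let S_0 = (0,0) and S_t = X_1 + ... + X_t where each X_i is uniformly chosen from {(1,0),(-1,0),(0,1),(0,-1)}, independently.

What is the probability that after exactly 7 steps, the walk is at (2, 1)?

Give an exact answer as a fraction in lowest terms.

Answer: 735/16384

Derivation:
Let h be the number of horizontal steps (so 7-h are vertical). To end at (2,1) need (h+2)/2 right-steps and ((7-h)+1)/2 up-steps.
Sum over h with 2 ≤ h ≤ 6, h ≡ 0 (mod 2), 7-h ≡ 1 (mod 2):
h=2: C(7,2)·C(2,2)·C(5,3) = 21·1·10 = 210
h=4: C(7,4)·C(4,3)·C(3,2) = 35·4·3 = 420
h=6: C(7,6)·C(6,4)·C(1,1) = 7·15·1 = 105
Total favorable: 735
Total paths: 4^7 = 16384
P = 735/16384 = 735/16384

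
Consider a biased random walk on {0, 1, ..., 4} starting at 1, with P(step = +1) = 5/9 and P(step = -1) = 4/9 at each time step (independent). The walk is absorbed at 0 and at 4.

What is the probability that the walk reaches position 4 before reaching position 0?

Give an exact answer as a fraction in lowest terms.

Biased walk: p = 5/9, q = 4/9, r = q/p = 4/5
Gambler's ruin: P(hit 4 before 0 | start at 1) = (1 - r^a)/(1 - r^N)
r^1 = 4/5; r^4 = 256/625
P = (1 - 4/5) / (1 - 256/625) = 1/5 / 369/625 = 125/369

Answer: 125/369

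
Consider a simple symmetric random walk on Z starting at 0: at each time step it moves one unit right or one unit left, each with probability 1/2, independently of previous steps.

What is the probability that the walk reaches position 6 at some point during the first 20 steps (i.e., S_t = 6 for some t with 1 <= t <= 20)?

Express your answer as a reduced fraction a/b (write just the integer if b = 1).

Answer: 24805/131072

Derivation:
Count via complement. Let g(t,s) = #length-t paths at position s with S_1..S_t all ≠ 6.
g(t,s) = g(t-1,s-1) + g(t-1,s+1) for s ≠ 6; g(t,6) = 0.
t=0: g(0,0)=1
t=1: g(1,-1)=1 g(1,1)=1
t=2: g(2,-2)=1 g(2,0)=2 g(2,2)=1
t=3: g(3,-3)=1 g(3,-1)=3 g(3,1)=3 g(3,3)=1
t=4: g(4,-4)=1 g(4,-2)=4 g(4,0)=6 g(4,2)=4 g(4,4)=1
t=5: g(5,-5)=1 g(5,-3)=5 g(5,-1)=10 g(5,1)=10 g(5,3)=5 g(5,5)=1
t=6: g(6,-6)=1 g(6,-4)=6 g(6,-2)=15 g(6,0)=20 g(6,2)=15 g(6,4)=6
t=7: g(7,-7)=1 g(7,-5)=7 g(7,-3)=21 g(7,-1)=35 g(7,1)=35 g(7,3)=21 g(7,5)=6
t=8: g(8,-8)=1 g(8,-6)=8 g(8,-4)=28 g(8,-2)=56 g(8,0)=70 g(8,2)=56 g(8,4)=27
t=9: g(9,-9)=1 g(9,-7)=9 g(9,-5)=36 g(9,-3)=84 g(9,-1)=126 g(9,1)=126 g(9,3)=83 g(9,5)=27
t=10: g(10,-10)=1 g(10,-8)=10 g(10,-6)=45 g(10,-4)=120 g(10,-2)=210 g(10,0)=252 g(10,2)=209 g(10,4)=110
t=11: g(11,-11)=1 g(11,-9)=11 g(11,-7)=55 g(11,-5)=165 g(11,-3)=330 g(11,-1)=462 g(11,1)=461 g(11,3)=319 g(11,5)=110
t=12: g(12,-12)=1 g(12,-10)=12 g(12,-8)=66 g(12,-6)=220 g(12,-4)=495 g(12,-2)=792 g(12,0)=923 g(12,2)=780 g(12,4)=429
t=13: g(13,-13)=1 g(13,-11)=13 g(13,-9)=78 g(13,-7)=286 g(13,-5)=715 g(13,-3)=1287 g(13,-1)=1715 g(13,1)=1703 g(13,3)=1209 g(13,5)=429
t=14: g(14,-14)=1 g(14,-12)=14 g(14,-10)=91 g(14,-8)=364 g(14,-6)=1001 g(14,-4)=2002 g(14,-2)=3002 g(14,0)=3418 g(14,2)=2912 g(14,4)=1638
t=15: g(15,-15)=1 g(15,-13)=15 g(15,-11)=105 g(15,-9)=455 g(15,-7)=1365 g(15,-5)=3003 g(15,-3)=5004 g(15,-1)=6420 g(15,1)=6330 g(15,3)=4550 g(15,5)=1638
t=16: g(16,-16)=1 g(16,-14)=16 g(16,-12)=120 g(16,-10)=560 g(16,-8)=1820 g(16,-6)=4368 g(16,-4)=8007 g(16,-2)=11424 g(16,0)=12750 g(16,2)=10880 g(16,4)=6188
t=17: g(17,-17)=1 g(17,-15)=17 g(17,-13)=136 g(17,-11)=680 g(17,-9)=2380 g(17,-7)=6188 g(17,-5)=12375 g(17,-3)=19431 g(17,-1)=24174 g(17,1)=23630 g(17,3)=17068 g(17,5)=6188
t=18: g(18,-18)=1 g(18,-16)=18 g(18,-14)=153 g(18,-12)=816 g(18,-10)=3060 g(18,-8)=8568 g(18,-6)=18563 g(18,-4)=31806 g(18,-2)=43605 g(18,0)=47804 g(18,2)=40698 g(18,4)=23256
t=19: g(19,-19)=1 g(19,-17)=19 g(19,-15)=171 g(19,-13)=969 g(19,-11)=3876 g(19,-9)=11628 g(19,-7)=27131 g(19,-5)=50369 g(19,-3)=75411 g(19,-1)=91409 g(19,1)=88502 g(19,3)=63954 g(19,5)=23256
t=20: g(20,-20)=1 g(20,-18)=20 g(20,-16)=190 g(20,-14)=1140 g(20,-12)=4845 g(20,-10)=15504 g(20,-8)=38759 g(20,-6)=77500 g(20,-4)=125780 g(20,-2)=166820 g(20,0)=179911 g(20,2)=152456 g(20,4)=87210
Paths never hitting 6: Σ_s g(20,s) = 850136
Paths hitting 6: 2^20 - 850136 = 198440
P = 198440/1048576 = 24805/131072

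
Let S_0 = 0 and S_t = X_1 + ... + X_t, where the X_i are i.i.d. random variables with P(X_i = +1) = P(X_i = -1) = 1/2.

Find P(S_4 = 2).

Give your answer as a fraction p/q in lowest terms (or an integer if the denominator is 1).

Answer: 1/4

Derivation:
To reach position 2 after 4 steps: need 3 steps of +1 and 1 of -1.
Favorable paths: C(4,3) = 4
Total paths: 2^4 = 16
P = 4/16 = 1/4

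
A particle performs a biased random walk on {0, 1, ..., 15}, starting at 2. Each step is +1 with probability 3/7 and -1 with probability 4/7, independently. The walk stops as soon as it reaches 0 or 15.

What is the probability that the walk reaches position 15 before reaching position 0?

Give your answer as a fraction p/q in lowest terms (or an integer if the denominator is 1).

Biased walk: p = 3/7, q = 4/7, r = q/p = 4/3
Gambler's ruin: P(hit 15 before 0 | start at 2) = (1 - r^a)/(1 - r^N)
r^2 = 16/9; r^15 = 1073741824/14348907
P = (1 - 16/9) / (1 - 1073741824/14348907) = -7/9 / -1059392917/14348907 = 11160261/1059392917

Answer: 11160261/1059392917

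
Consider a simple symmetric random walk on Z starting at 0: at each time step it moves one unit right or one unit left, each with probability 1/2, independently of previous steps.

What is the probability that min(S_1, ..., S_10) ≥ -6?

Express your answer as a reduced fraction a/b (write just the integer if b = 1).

Let f(t,s) = #length-t paths at position s with S_1..S_t all ≥ -6.
f(t,s) = f(t-1,s-1) + f(t-1,s+1) for s ≥ -6; f(t,s) = 0 for s < -6.
t=0: f(0,0)=1
t=1: f(1,-1)=1 f(1,1)=1
t=2: f(2,-2)=1 f(2,0)=2 f(2,2)=1
t=3: f(3,-3)=1 f(3,-1)=3 f(3,1)=3 f(3,3)=1
t=4: f(4,-4)=1 f(4,-2)=4 f(4,0)=6 f(4,2)=4 f(4,4)=1
t=5: f(5,-5)=1 f(5,-3)=5 f(5,-1)=10 f(5,1)=10 f(5,3)=5 f(5,5)=1
t=6: f(6,-6)=1 f(6,-4)=6 f(6,-2)=15 f(6,0)=20 f(6,2)=15 f(6,4)=6 f(6,6)=1
t=7: f(7,-5)=7 f(7,-3)=21 f(7,-1)=35 f(7,1)=35 f(7,3)=21 f(7,5)=7 f(7,7)=1
t=8: f(8,-6)=7 f(8,-4)=28 f(8,-2)=56 f(8,0)=70 f(8,2)=56 f(8,4)=28 f(8,6)=8 f(8,8)=1
t=9: f(9,-5)=35 f(9,-3)=84 f(9,-1)=126 f(9,1)=126 f(9,3)=84 f(9,5)=36 f(9,7)=9 f(9,9)=1
t=10: f(10,-6)=35 f(10,-4)=119 f(10,-2)=210 f(10,0)=252 f(10,2)=210 f(10,4)=120 f(10,6)=45 f(10,8)=10 f(10,10)=1
Σ_s f(10,s) = 1002
P = 1002/1024 = 501/512

Answer: 501/512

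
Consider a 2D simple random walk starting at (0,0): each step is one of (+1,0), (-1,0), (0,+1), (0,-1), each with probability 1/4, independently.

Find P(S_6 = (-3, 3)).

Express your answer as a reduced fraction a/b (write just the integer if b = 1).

Answer: 5/1024

Derivation:
Let h be the number of horizontal steps (so 6-h are vertical). To end at (-3,3) need (h-3)/2 right-steps and ((6-h)+3)/2 up-steps.
Sum over h with 3 ≤ h ≤ 3, h ≡ 1 (mod 2), 6-h ≡ 1 (mod 2):
h=3: C(6,3)·C(3,0)·C(3,3) = 20·1·1 = 20
Total favorable: 20
Total paths: 4^6 = 4096
P = 20/4096 = 5/1024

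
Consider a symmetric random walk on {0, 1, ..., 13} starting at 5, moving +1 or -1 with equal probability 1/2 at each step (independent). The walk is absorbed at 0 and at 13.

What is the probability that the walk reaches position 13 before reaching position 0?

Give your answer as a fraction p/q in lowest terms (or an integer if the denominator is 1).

Symmetric walk (p = 1/2): the harmonic-function argument gives P(hit 13 before 0 | start at 5) = a/N.
P = 5/13 = 5/13

Answer: 5/13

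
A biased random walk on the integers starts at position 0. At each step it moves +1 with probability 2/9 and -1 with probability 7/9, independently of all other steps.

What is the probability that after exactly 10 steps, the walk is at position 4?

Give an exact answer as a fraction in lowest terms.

To reach position 4 after 10 steps: need 7 steps of +1 and 3 steps of -1.
Number of such sequences: C(10,7) = 120
Each has probability (2/9)^7 · (7/9)^3 = 43904/3486784401
P = 120 · 43904/3486784401 = 1756160/1162261467

Answer: 1756160/1162261467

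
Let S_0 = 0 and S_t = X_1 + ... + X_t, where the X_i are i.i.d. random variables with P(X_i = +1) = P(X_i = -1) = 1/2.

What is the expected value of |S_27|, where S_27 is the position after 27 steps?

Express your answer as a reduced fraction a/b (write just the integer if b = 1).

Answer: 35102025/8388608

Derivation:
S_27 takes values m ≡ 1 (mod 2) with |m| ≤ 27; P(S_27=m) = C(27,(27+m)/2)/2^27.
Total paths: 2^27 = 134217728
Distribution: P(S=-27)=1/134217728, P(S=-25)=27/134217728, P(S=-23)=351/134217728, P(S=-21)=2925/134217728, P(S=-19)=17550/134217728, P(S=-17)=80730/134217728, P(S=-15)=296010/134217728, P(S=-13)=888030/134217728, P(S=-11)=2220075/134217728, P(S=-9)=4686825/134217728, P(S=-7)=8436285/134217728, P(S=-5)=13037895/134217728, P(S=-3)=17383860/134217728, P(S=-1)=20058300/134217728, P(S=1)=20058300/134217728, P(S=3)=17383860/134217728, P(S=5)=13037895/134217728, P(S=7)=8436285/134217728, P(S=9)=4686825/134217728, P(S=11)=2220075/134217728, P(S=13)=888030/134217728, P(S=15)=296010/134217728, P(S=17)=80730/134217728, P(S=19)=17550/134217728, P(S=21)=2925/134217728, P(S=23)=351/134217728, P(S=25)=27/134217728, P(S=27)=1/134217728
E[|S_27|] = Σ_m |m|·P(S_27=m) = 561632400/134217728 = 35102025/8388608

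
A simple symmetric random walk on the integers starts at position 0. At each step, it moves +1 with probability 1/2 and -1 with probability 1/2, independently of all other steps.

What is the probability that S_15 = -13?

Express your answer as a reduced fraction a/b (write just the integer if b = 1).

To reach position -13 after 15 steps: need 1 step of +1 and 14 of -1.
Favorable paths: C(15,1) = 15
Total paths: 2^15 = 32768
P = 15/32768 = 15/32768

Answer: 15/32768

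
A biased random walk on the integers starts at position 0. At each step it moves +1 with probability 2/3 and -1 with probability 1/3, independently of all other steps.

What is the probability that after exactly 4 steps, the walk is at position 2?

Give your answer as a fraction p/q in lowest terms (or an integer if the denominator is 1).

Answer: 32/81

Derivation:
To reach position 2 after 4 steps: need 3 steps of +1 and 1 step of -1.
Number of such sequences: C(4,3) = 4
Each has probability (2/3)^3 · (1/3)^1 = 8/81
P = 4 · 8/81 = 32/81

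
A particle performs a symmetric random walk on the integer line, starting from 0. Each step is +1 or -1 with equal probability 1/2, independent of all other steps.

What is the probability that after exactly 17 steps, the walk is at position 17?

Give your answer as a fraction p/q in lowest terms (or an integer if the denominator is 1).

To reach position 17 after 17 steps: need 17 steps of +1 and 0 of -1.
Favorable paths: C(17,17) = 1
Total paths: 2^17 = 131072
P = 1/131072 = 1/131072

Answer: 1/131072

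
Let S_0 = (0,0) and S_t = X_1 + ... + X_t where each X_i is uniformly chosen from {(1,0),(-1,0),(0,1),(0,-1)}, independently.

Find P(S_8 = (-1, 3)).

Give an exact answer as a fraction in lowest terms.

Answer: 49/2048

Derivation:
Let h be the number of horizontal steps (so 8-h are vertical). To end at (-1,3) need (h-1)/2 right-steps and ((8-h)+3)/2 up-steps.
Sum over h with 1 ≤ h ≤ 5, h ≡ 1 (mod 2), 8-h ≡ 1 (mod 2):
h=1: C(8,1)·C(1,0)·C(7,5) = 8·1·21 = 168
h=3: C(8,3)·C(3,1)·C(5,4) = 56·3·5 = 840
h=5: C(8,5)·C(5,2)·C(3,3) = 56·10·1 = 560
Total favorable: 1568
Total paths: 4^8 = 65536
P = 1568/65536 = 49/2048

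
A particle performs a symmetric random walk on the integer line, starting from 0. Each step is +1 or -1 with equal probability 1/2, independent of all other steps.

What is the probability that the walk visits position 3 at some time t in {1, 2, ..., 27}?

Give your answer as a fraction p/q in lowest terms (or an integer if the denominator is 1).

Count via complement. Let g(t,s) = #length-t paths at position s with S_1..S_t all ≠ 3.
g(t,s) = g(t-1,s-1) + g(t-1,s+1) for s ≠ 3; g(t,3) = 0.
t=0: g(0,0)=1
t=1: g(1,-1)=1 g(1,1)=1
t=2: g(2,-2)=1 g(2,0)=2 g(2,2)=1
t=3: g(3,-3)=1 g(3,-1)=3 g(3,1)=3
t=4: g(4,-4)=1 g(4,-2)=4 g(4,0)=6 g(4,2)=3
t=5: g(5,-5)=1 g(5,-3)=5 g(5,-1)=10 g(5,1)=9
t=6: g(6,-6)=1 g(6,-4)=6 g(6,-2)=15 g(6,0)=19 g(6,2)=9
t=7: g(7,-7)=1 g(7,-5)=7 g(7,-3)=21 g(7,-1)=34 g(7,1)=28
t=8: g(8,-8)=1 g(8,-6)=8 g(8,-4)=28 g(8,-2)=55 g(8,0)=62 g(8,2)=28
t=9: g(9,-9)=1 g(9,-7)=9 g(9,-5)=36 g(9,-3)=83 g(9,-1)=117 g(9,1)=90
t=10: g(10,-10)=1 g(10,-8)=10 g(10,-6)=45 g(10,-4)=119 g(10,-2)=200 g(10,0)=207 g(10,2)=90
t=11: g(11,-11)=1 g(11,-9)=11 g(11,-7)=55 g(11,-5)=164 g(11,-3)=319 g(11,-1)=407 g(11,1)=297
t=12: g(12,-12)=1 g(12,-10)=12 g(12,-8)=66 g(12,-6)=219 g(12,-4)=483 g(12,-2)=726 g(12,0)=704 g(12,2)=297
t=13: g(13,-13)=1 g(13,-11)=13 g(13,-9)=78 g(13,-7)=285 g(13,-5)=702 g(13,-3)=1209 g(13,-1)=1430 g(13,1)=1001
t=14: g(14,-14)=1 g(14,-12)=14 g(14,-10)=91 g(14,-8)=363 g(14,-6)=987 g(14,-4)=1911 g(14,-2)=2639 g(14,0)=2431 g(14,2)=1001
t=15: g(15,-15)=1 g(15,-13)=15 g(15,-11)=105 g(15,-9)=454 g(15,-7)=1350 g(15,-5)=2898 g(15,-3)=4550 g(15,-1)=5070 g(15,1)=3432
t=16: g(16,-16)=1 g(16,-14)=16 g(16,-12)=120 g(16,-10)=559 g(16,-8)=1804 g(16,-6)=4248 g(16,-4)=7448 g(16,-2)=9620 g(16,0)=8502 g(16,2)=3432
t=17: g(17,-17)=1 g(17,-15)=17 g(17,-13)=136 g(17,-11)=679 g(17,-9)=2363 g(17,-7)=6052 g(17,-5)=11696 g(17,-3)=17068 g(17,-1)=18122 g(17,1)=11934
t=18: g(18,-18)=1 g(18,-16)=18 g(18,-14)=153 g(18,-12)=815 g(18,-10)=3042 g(18,-8)=8415 g(18,-6)=17748 g(18,-4)=28764 g(18,-2)=35190 g(18,0)=30056 g(18,2)=11934
t=19: g(19,-19)=1 g(19,-17)=19 g(19,-15)=171 g(19,-13)=968 g(19,-11)=3857 g(19,-9)=11457 g(19,-7)=26163 g(19,-5)=46512 g(19,-3)=63954 g(19,-1)=65246 g(19,1)=41990
t=20: g(20,-20)=1 g(20,-18)=20 g(20,-16)=190 g(20,-14)=1139 g(20,-12)=4825 g(20,-10)=15314 g(20,-8)=37620 g(20,-6)=72675 g(20,-4)=110466 g(20,-2)=129200 g(20,0)=107236 g(20,2)=41990
t=21: g(21,-21)=1 g(21,-19)=21 g(21,-17)=210 g(21,-15)=1329 g(21,-13)=5964 g(21,-11)=20139 g(21,-9)=52934 g(21,-7)=110295 g(21,-5)=183141 g(21,-3)=239666 g(21,-1)=236436 g(21,1)=149226
t=22: g(22,-22)=1 g(22,-20)=22 g(22,-18)=231 g(22,-16)=1539 g(22,-14)=7293 g(22,-12)=26103 g(22,-10)=73073 g(22,-8)=163229 g(22,-6)=293436 g(22,-4)=422807 g(22,-2)=476102 g(22,0)=385662 g(22,2)=149226
t=23: g(23,-23)=1 g(23,-21)=23 g(23,-19)=253 g(23,-17)=1770 g(23,-15)=8832 g(23,-13)=33396 g(23,-11)=99176 g(23,-9)=236302 g(23,-7)=456665 g(23,-5)=716243 g(23,-3)=898909 g(23,-1)=861764 g(23,1)=534888
t=24: g(24,-24)=1 g(24,-22)=24 g(24,-20)=276 g(24,-18)=2023 g(24,-16)=10602 g(24,-14)=42228 g(24,-12)=132572 g(24,-10)=335478 g(24,-8)=692967 g(24,-6)=1172908 g(24,-4)=1615152 g(24,-2)=1760673 g(24,0)=1396652 g(24,2)=534888
t=25: g(25,-25)=1 g(25,-23)=25 g(25,-21)=300 g(25,-19)=2299 g(25,-17)=12625 g(25,-15)=52830 g(25,-13)=174800 g(25,-11)=468050 g(25,-9)=1028445 g(25,-7)=1865875 g(25,-5)=2788060 g(25,-3)=3375825 g(25,-1)=3157325 g(25,1)=1931540
t=26: g(26,-26)=1 g(26,-24)=26 g(26,-22)=325 g(26,-20)=2599 g(26,-18)=14924 g(26,-16)=65455 g(26,-14)=227630 g(26,-12)=642850 g(26,-10)=1496495 g(26,-8)=2894320 g(26,-6)=4653935 g(26,-4)=6163885 g(26,-2)=6533150 g(26,0)=5088865 g(26,2)=1931540
t=27: g(27,-27)=1 g(27,-25)=27 g(27,-23)=351 g(27,-21)=2924 g(27,-19)=17523 g(27,-17)=80379 g(27,-15)=293085 g(27,-13)=870480 g(27,-11)=2139345 g(27,-9)=4390815 g(27,-7)=7548255 g(27,-5)=10817820 g(27,-3)=12697035 g(27,-1)=11622015 g(27,1)=7020405
Paths never hitting 3: Σ_s g(27,s) = 57500460
Paths hitting 3: 2^27 - 57500460 = 76717268
P = 76717268/134217728 = 19179317/33554432

Answer: 19179317/33554432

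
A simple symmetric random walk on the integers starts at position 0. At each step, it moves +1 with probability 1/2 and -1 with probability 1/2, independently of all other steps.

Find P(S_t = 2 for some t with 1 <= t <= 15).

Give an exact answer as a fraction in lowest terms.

Answer: 9949/16384

Derivation:
Count via complement. Let g(t,s) = #length-t paths at position s with S_1..S_t all ≠ 2.
g(t,s) = g(t-1,s-1) + g(t-1,s+1) for s ≠ 2; g(t,2) = 0.
t=0: g(0,0)=1
t=1: g(1,-1)=1 g(1,1)=1
t=2: g(2,-2)=1 g(2,0)=2
t=3: g(3,-3)=1 g(3,-1)=3 g(3,1)=2
t=4: g(4,-4)=1 g(4,-2)=4 g(4,0)=5
t=5: g(5,-5)=1 g(5,-3)=5 g(5,-1)=9 g(5,1)=5
t=6: g(6,-6)=1 g(6,-4)=6 g(6,-2)=14 g(6,0)=14
t=7: g(7,-7)=1 g(7,-5)=7 g(7,-3)=20 g(7,-1)=28 g(7,1)=14
t=8: g(8,-8)=1 g(8,-6)=8 g(8,-4)=27 g(8,-2)=48 g(8,0)=42
t=9: g(9,-9)=1 g(9,-7)=9 g(9,-5)=35 g(9,-3)=75 g(9,-1)=90 g(9,1)=42
t=10: g(10,-10)=1 g(10,-8)=10 g(10,-6)=44 g(10,-4)=110 g(10,-2)=165 g(10,0)=132
t=11: g(11,-11)=1 g(11,-9)=11 g(11,-7)=54 g(11,-5)=154 g(11,-3)=275 g(11,-1)=297 g(11,1)=132
t=12: g(12,-12)=1 g(12,-10)=12 g(12,-8)=65 g(12,-6)=208 g(12,-4)=429 g(12,-2)=572 g(12,0)=429
t=13: g(13,-13)=1 g(13,-11)=13 g(13,-9)=77 g(13,-7)=273 g(13,-5)=637 g(13,-3)=1001 g(13,-1)=1001 g(13,1)=429
t=14: g(14,-14)=1 g(14,-12)=14 g(14,-10)=90 g(14,-8)=350 g(14,-6)=910 g(14,-4)=1638 g(14,-2)=2002 g(14,0)=1430
t=15: g(15,-15)=1 g(15,-13)=15 g(15,-11)=104 g(15,-9)=440 g(15,-7)=1260 g(15,-5)=2548 g(15,-3)=3640 g(15,-1)=3432 g(15,1)=1430
Paths never hitting 2: Σ_s g(15,s) = 12870
Paths hitting 2: 2^15 - 12870 = 19898
P = 19898/32768 = 9949/16384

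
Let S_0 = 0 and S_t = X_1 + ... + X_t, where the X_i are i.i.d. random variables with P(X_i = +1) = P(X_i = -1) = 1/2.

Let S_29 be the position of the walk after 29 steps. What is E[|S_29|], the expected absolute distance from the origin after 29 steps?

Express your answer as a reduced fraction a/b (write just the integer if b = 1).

Answer: 145422675/33554432

Derivation:
S_29 takes values m ≡ 1 (mod 2) with |m| ≤ 29; P(S_29=m) = C(29,(29+m)/2)/2^29.
Total paths: 2^29 = 536870912
Distribution: P(S=-29)=1/536870912, P(S=-27)=29/536870912, P(S=-25)=406/536870912, P(S=-23)=3654/536870912, P(S=-21)=23751/536870912, P(S=-19)=118755/536870912, P(S=-17)=475020/536870912, P(S=-15)=1560780/536870912, P(S=-13)=4292145/536870912, P(S=-11)=10015005/536870912, P(S=-9)=20030010/536870912, P(S=-7)=34597290/536870912, P(S=-5)=51895935/536870912, P(S=-3)=67863915/536870912, P(S=-1)=77558760/536870912, P(S=1)=77558760/536870912, P(S=3)=67863915/536870912, P(S=5)=51895935/536870912, P(S=7)=34597290/536870912, P(S=9)=20030010/536870912, P(S=11)=10015005/536870912, P(S=13)=4292145/536870912, P(S=15)=1560780/536870912, P(S=17)=475020/536870912, P(S=19)=118755/536870912, P(S=21)=23751/536870912, P(S=23)=3654/536870912, P(S=25)=406/536870912, P(S=27)=29/536870912, P(S=29)=1/536870912
E[|S_29|] = Σ_m |m|·P(S_29=m) = 2326762800/536870912 = 145422675/33554432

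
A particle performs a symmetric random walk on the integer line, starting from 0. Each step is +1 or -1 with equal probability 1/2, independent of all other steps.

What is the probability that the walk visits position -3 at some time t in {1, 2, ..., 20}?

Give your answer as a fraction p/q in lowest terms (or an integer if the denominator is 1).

Count via complement. Let g(t,s) = #length-t paths at position s with S_1..S_t all ≠ -3.
g(t,s) = g(t-1,s-1) + g(t-1,s+1) for s ≠ -3; g(t,-3) = 0.
t=0: g(0,0)=1
t=1: g(1,-1)=1 g(1,1)=1
t=2: g(2,-2)=1 g(2,0)=2 g(2,2)=1
t=3: g(3,-1)=3 g(3,1)=3 g(3,3)=1
t=4: g(4,-2)=3 g(4,0)=6 g(4,2)=4 g(4,4)=1
t=5: g(5,-1)=9 g(5,1)=10 g(5,3)=5 g(5,5)=1
t=6: g(6,-2)=9 g(6,0)=19 g(6,2)=15 g(6,4)=6 g(6,6)=1
t=7: g(7,-1)=28 g(7,1)=34 g(7,3)=21 g(7,5)=7 g(7,7)=1
t=8: g(8,-2)=28 g(8,0)=62 g(8,2)=55 g(8,4)=28 g(8,6)=8 g(8,8)=1
t=9: g(9,-1)=90 g(9,1)=117 g(9,3)=83 g(9,5)=36 g(9,7)=9 g(9,9)=1
t=10: g(10,-2)=90 g(10,0)=207 g(10,2)=200 g(10,4)=119 g(10,6)=45 g(10,8)=10 g(10,10)=1
t=11: g(11,-1)=297 g(11,1)=407 g(11,3)=319 g(11,5)=164 g(11,7)=55 g(11,9)=11 g(11,11)=1
t=12: g(12,-2)=297 g(12,0)=704 g(12,2)=726 g(12,4)=483 g(12,6)=219 g(12,8)=66 g(12,10)=12 g(12,12)=1
t=13: g(13,-1)=1001 g(13,1)=1430 g(13,3)=1209 g(13,5)=702 g(13,7)=285 g(13,9)=78 g(13,11)=13 g(13,13)=1
t=14: g(14,-2)=1001 g(14,0)=2431 g(14,2)=2639 g(14,4)=1911 g(14,6)=987 g(14,8)=363 g(14,10)=91 g(14,12)=14 g(14,14)=1
t=15: g(15,-1)=3432 g(15,1)=5070 g(15,3)=4550 g(15,5)=2898 g(15,7)=1350 g(15,9)=454 g(15,11)=105 g(15,13)=15 g(15,15)=1
t=16: g(16,-2)=3432 g(16,0)=8502 g(16,2)=9620 g(16,4)=7448 g(16,6)=4248 g(16,8)=1804 g(16,10)=559 g(16,12)=120 g(16,14)=16 g(16,16)=1
t=17: g(17,-1)=11934 g(17,1)=18122 g(17,3)=17068 g(17,5)=11696 g(17,7)=6052 g(17,9)=2363 g(17,11)=679 g(17,13)=136 g(17,15)=17 g(17,17)=1
t=18: g(18,-2)=11934 g(18,0)=30056 g(18,2)=35190 g(18,4)=28764 g(18,6)=17748 g(18,8)=8415 g(18,10)=3042 g(18,12)=815 g(18,14)=153 g(18,16)=18 g(18,18)=1
t=19: g(19,-1)=41990 g(19,1)=65246 g(19,3)=63954 g(19,5)=46512 g(19,7)=26163 g(19,9)=11457 g(19,11)=3857 g(19,13)=968 g(19,15)=171 g(19,17)=19 g(19,19)=1
t=20: g(20,-2)=41990 g(20,0)=107236 g(20,2)=129200 g(20,4)=110466 g(20,6)=72675 g(20,8)=37620 g(20,10)=15314 g(20,12)=4825 g(20,14)=1139 g(20,16)=190 g(20,18)=20 g(20,20)=1
Paths never hitting -3: Σ_s g(20,s) = 520676
Paths hitting -3: 2^20 - 520676 = 527900
P = 527900/1048576 = 131975/262144

Answer: 131975/262144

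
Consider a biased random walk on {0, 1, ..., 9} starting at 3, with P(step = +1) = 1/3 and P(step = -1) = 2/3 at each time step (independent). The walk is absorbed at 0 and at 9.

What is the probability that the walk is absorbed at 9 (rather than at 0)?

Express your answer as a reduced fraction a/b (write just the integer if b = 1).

Biased walk: p = 1/3, q = 2/3, r = q/p = 2
Gambler's ruin: P(hit 9 before 0 | start at 3) = (1 - r^a)/(1 - r^N)
r^3 = 8; r^9 = 512
P = (1 - 8) / (1 - 512) = -7 / -511 = 1/73

Answer: 1/73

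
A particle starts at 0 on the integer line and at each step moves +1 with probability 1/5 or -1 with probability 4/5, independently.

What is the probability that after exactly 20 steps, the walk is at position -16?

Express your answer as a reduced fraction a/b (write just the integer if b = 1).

To reach position -16 after 20 steps: need 2 steps of +1 and 18 steps of -1.
Number of such sequences: C(20,2) = 190
Each has probability (1/5)^2 · (4/5)^18 = 68719476736/95367431640625
P = 190 · 68719476736/95367431640625 = 2611340115968/19073486328125

Answer: 2611340115968/19073486328125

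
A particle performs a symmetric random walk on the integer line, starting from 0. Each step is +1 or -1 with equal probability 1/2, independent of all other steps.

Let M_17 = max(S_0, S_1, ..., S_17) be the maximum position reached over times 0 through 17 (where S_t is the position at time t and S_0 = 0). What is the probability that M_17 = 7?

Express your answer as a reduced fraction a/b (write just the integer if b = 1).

Let M_17 = max(S_0,...,S_17). Use the reflection principle: for j ≥ 1, #{paths with M_17 ≥ j} = #{S_17 ≥ j} + #{S_17 ≥ j+1}.
By reflection, #{M_17 ≥ 7} = #{S_17 ≥ 7} + #{S_17 ≥ 8} = 9402 + 3214 = 12616.
#{M_17 ≥ 8} = #{S_17 ≥ 8} + #{S_17 ≥ 9} = 3214 + 3214 = 6428.
#{M_17 = 7} = 12616 - 6428 = 6188.
P(M_17 = 7) = 6188/131072 = 1547/32768

Answer: 1547/32768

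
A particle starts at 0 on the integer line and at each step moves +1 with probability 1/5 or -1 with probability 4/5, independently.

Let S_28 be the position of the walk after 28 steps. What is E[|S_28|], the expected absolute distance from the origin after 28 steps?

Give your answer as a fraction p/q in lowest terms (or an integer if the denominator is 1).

S_28 takes values m ≡ 0 (mod 2) with |m| ≤ 28; P(S_28=m) = C(28,(28+m)/2) · (1/5)^((28+m)/2) · (4/5)^((28-m)/2).
Distribution: P(S=-28)=72057594037927936/37252902984619140625, P(S=-26)=504403158265495552/37252902984619140625, P(S=-24)=1702360659146047488/37252902984619140625, P(S=-22)=3688448094816436224/37252902984619140625, P(S=-20)=230528005926027264/1490116119384765625, P(S=-18)=1383168035556163584/7450580596923828125, P(S=-16)=1325536034074656768/7450580596923828125, P(S=-14)=1041492598201516032/7450580596923828125, P(S=-12)=683479517569744896/7450580596923828125, P(S=-10)=75942168618860544/1490116119384765625, P(S=-8)=180362650469793792/7450580596923828125, P(S=-6)=73784720646733824/7450580596923828125, P(S=-4)=26132088562384896/7450580596923828125, P(S=-2)=8040642634579968/7450580596923828125, P(S=0)=430748712566784/1490116119384765625, P(S=2)=502540164661248/7450580596923828125, P(S=4)=102078470946816/7450580596923828125, P(S=6)=18013847814144/7450580596923828125, P(S=8)=2752115638272/7450580596923828125, P(S=10)=72424095744/1490116119384765625, P(S=12)=40738553856/7450580596923828125, P(S=14)=3879862272/7450580596923828125, P(S=16)=308625408/7450580596923828125, P(S=18)=20127744/7450580596923828125, P(S=20)=209664/1490116119384765625, P(S=22)=209664/37252902984619140625, P(S=24)=6048/37252902984619140625, P(S=26)=112/37252902984619140625, P(S=28)=1/37252902984619140625
E[|S_28|] = Σ_m |m|·P(S_28=m) = 25034569871237194716/1490116119384765625

Answer: 25034569871237194716/1490116119384765625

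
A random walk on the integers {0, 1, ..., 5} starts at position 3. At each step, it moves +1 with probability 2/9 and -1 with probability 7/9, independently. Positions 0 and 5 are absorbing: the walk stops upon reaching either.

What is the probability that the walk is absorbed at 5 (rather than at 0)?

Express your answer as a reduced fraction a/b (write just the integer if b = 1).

Answer: 268/3355

Derivation:
Biased walk: p = 2/9, q = 7/9, r = q/p = 7/2
Gambler's ruin: P(hit 5 before 0 | start at 3) = (1 - r^a)/(1 - r^N)
r^3 = 343/8; r^5 = 16807/32
P = (1 - 343/8) / (1 - 16807/32) = -335/8 / -16775/32 = 268/3355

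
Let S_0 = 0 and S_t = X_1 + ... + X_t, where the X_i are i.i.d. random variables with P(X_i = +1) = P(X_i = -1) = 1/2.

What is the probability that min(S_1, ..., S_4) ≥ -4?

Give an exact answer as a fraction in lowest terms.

Let f(t,s) = #length-t paths at position s with S_1..S_t all ≥ -4.
f(t,s) = f(t-1,s-1) + f(t-1,s+1) for s ≥ -4; f(t,s) = 0 for s < -4.
t=0: f(0,0)=1
t=1: f(1,-1)=1 f(1,1)=1
t=2: f(2,-2)=1 f(2,0)=2 f(2,2)=1
t=3: f(3,-3)=1 f(3,-1)=3 f(3,1)=3 f(3,3)=1
t=4: f(4,-4)=1 f(4,-2)=4 f(4,0)=6 f(4,2)=4 f(4,4)=1
Σ_s f(4,s) = 16
P = 16/16 = 1

Answer: 1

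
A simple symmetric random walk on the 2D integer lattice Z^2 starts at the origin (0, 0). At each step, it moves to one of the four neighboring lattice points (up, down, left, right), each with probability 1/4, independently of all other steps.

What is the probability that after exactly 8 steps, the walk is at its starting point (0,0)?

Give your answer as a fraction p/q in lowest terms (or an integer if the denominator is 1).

Answer: 1225/16384

Derivation:
Let h be the number of horizontal steps (so 8-h are vertical). To end at (0,0) need (h+0)/2 right-steps and ((8-h)+0)/2 up-steps.
Sum over h with 0 ≤ h ≤ 8, h ≡ 0 (mod 2), 8-h ≡ 0 (mod 2):
h=0: C(8,0)·C(0,0)·C(8,4) = 1·1·70 = 70
h=2: C(8,2)·C(2,1)·C(6,3) = 28·2·20 = 1120
h=4: C(8,4)·C(4,2)·C(4,2) = 70·6·6 = 2520
h=6: C(8,6)·C(6,3)·C(2,1) = 28·20·2 = 1120
h=8: C(8,8)·C(8,4)·C(0,0) = 1·70·1 = 70
Total favorable: 4900
Total paths: 4^8 = 65536
P = 4900/65536 = 1225/16384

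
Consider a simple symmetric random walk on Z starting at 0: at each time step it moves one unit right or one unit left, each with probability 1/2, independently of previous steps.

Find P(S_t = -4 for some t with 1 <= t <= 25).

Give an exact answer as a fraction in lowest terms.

Answer: 1779879/4194304

Derivation:
Count via complement. Let g(t,s) = #length-t paths at position s with S_1..S_t all ≠ -4.
g(t,s) = g(t-1,s-1) + g(t-1,s+1) for s ≠ -4; g(t,-4) = 0.
t=0: g(0,0)=1
t=1: g(1,-1)=1 g(1,1)=1
t=2: g(2,-2)=1 g(2,0)=2 g(2,2)=1
t=3: g(3,-3)=1 g(3,-1)=3 g(3,1)=3 g(3,3)=1
t=4: g(4,-2)=4 g(4,0)=6 g(4,2)=4 g(4,4)=1
t=5: g(5,-3)=4 g(5,-1)=10 g(5,1)=10 g(5,3)=5 g(5,5)=1
t=6: g(6,-2)=14 g(6,0)=20 g(6,2)=15 g(6,4)=6 g(6,6)=1
t=7: g(7,-3)=14 g(7,-1)=34 g(7,1)=35 g(7,3)=21 g(7,5)=7 g(7,7)=1
t=8: g(8,-2)=48 g(8,0)=69 g(8,2)=56 g(8,4)=28 g(8,6)=8 g(8,8)=1
t=9: g(9,-3)=48 g(9,-1)=117 g(9,1)=125 g(9,3)=84 g(9,5)=36 g(9,7)=9 g(9,9)=1
t=10: g(10,-2)=165 g(10,0)=242 g(10,2)=209 g(10,4)=120 g(10,6)=45 g(10,8)=10 g(10,10)=1
t=11: g(11,-3)=165 g(11,-1)=407 g(11,1)=451 g(11,3)=329 g(11,5)=165 g(11,7)=55 g(11,9)=11 g(11,11)=1
t=12: g(12,-2)=572 g(12,0)=858 g(12,2)=780 g(12,4)=494 g(12,6)=220 g(12,8)=66 g(12,10)=12 g(12,12)=1
t=13: g(13,-3)=572 g(13,-1)=1430 g(13,1)=1638 g(13,3)=1274 g(13,5)=714 g(13,7)=286 g(13,9)=78 g(13,11)=13 g(13,13)=1
t=14: g(14,-2)=2002 g(14,0)=3068 g(14,2)=2912 g(14,4)=1988 g(14,6)=1000 g(14,8)=364 g(14,10)=91 g(14,12)=14 g(14,14)=1
t=15: g(15,-3)=2002 g(15,-1)=5070 g(15,1)=5980 g(15,3)=4900 g(15,5)=2988 g(15,7)=1364 g(15,9)=455 g(15,11)=105 g(15,13)=15 g(15,15)=1
t=16: g(16,-2)=7072 g(16,0)=11050 g(16,2)=10880 g(16,4)=7888 g(16,6)=4352 g(16,8)=1819 g(16,10)=560 g(16,12)=120 g(16,14)=16 g(16,16)=1
t=17: g(17,-3)=7072 g(17,-1)=18122 g(17,1)=21930 g(17,3)=18768 g(17,5)=12240 g(17,7)=6171 g(17,9)=2379 g(17,11)=680 g(17,13)=136 g(17,15)=17 g(17,17)=1
t=18: g(18,-2)=25194 g(18,0)=40052 g(18,2)=40698 g(18,4)=31008 g(18,6)=18411 g(18,8)=8550 g(18,10)=3059 g(18,12)=816 g(18,14)=153 g(18,16)=18 g(18,18)=1
t=19: g(19,-3)=25194 g(19,-1)=65246 g(19,1)=80750 g(19,3)=71706 g(19,5)=49419 g(19,7)=26961 g(19,9)=11609 g(19,11)=3875 g(19,13)=969 g(19,15)=171 g(19,17)=19 g(19,19)=1
t=20: g(20,-2)=90440 g(20,0)=145996 g(20,2)=152456 g(20,4)=121125 g(20,6)=76380 g(20,8)=38570 g(20,10)=15484 g(20,12)=4844 g(20,14)=1140 g(20,16)=190 g(20,18)=20 g(20,20)=1
t=21: g(21,-3)=90440 g(21,-1)=236436 g(21,1)=298452 g(21,3)=273581 g(21,5)=197505 g(21,7)=114950 g(21,9)=54054 g(21,11)=20328 g(21,13)=5984 g(21,15)=1330 g(21,17)=210 g(21,19)=21 g(21,21)=1
t=22: g(22,-2)=326876 g(22,0)=534888 g(22,2)=572033 g(22,4)=471086 g(22,6)=312455 g(22,8)=169004 g(22,10)=74382 g(22,12)=26312 g(22,14)=7314 g(22,16)=1540 g(22,18)=231 g(22,20)=22 g(22,22)=1
t=23: g(23,-3)=326876 g(23,-1)=861764 g(23,1)=1106921 g(23,3)=1043119 g(23,5)=783541 g(23,7)=481459 g(23,9)=243386 g(23,11)=100694 g(23,13)=33626 g(23,15)=8854 g(23,17)=1771 g(23,19)=253 g(23,21)=23 g(23,23)=1
t=24: g(24,-2)=1188640 g(24,0)=1968685 g(24,2)=2150040 g(24,4)=1826660 g(24,6)=1265000 g(24,8)=724845 g(24,10)=344080 g(24,12)=134320 g(24,14)=42480 g(24,16)=10625 g(24,18)=2024 g(24,20)=276 g(24,22)=24 g(24,24)=1
t=25: g(25,-3)=1188640 g(25,-1)=3157325 g(25,1)=4118725 g(25,3)=3976700 g(25,5)=3091660 g(25,7)=1989845 g(25,9)=1068925 g(25,11)=478400 g(25,13)=176800 g(25,15)=53105 g(25,17)=12649 g(25,19)=2300 g(25,21)=300 g(25,23)=25 g(25,25)=1
Paths never hitting -4: Σ_s g(25,s) = 19315400
Paths hitting -4: 2^25 - 19315400 = 14239032
P = 14239032/33554432 = 1779879/4194304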